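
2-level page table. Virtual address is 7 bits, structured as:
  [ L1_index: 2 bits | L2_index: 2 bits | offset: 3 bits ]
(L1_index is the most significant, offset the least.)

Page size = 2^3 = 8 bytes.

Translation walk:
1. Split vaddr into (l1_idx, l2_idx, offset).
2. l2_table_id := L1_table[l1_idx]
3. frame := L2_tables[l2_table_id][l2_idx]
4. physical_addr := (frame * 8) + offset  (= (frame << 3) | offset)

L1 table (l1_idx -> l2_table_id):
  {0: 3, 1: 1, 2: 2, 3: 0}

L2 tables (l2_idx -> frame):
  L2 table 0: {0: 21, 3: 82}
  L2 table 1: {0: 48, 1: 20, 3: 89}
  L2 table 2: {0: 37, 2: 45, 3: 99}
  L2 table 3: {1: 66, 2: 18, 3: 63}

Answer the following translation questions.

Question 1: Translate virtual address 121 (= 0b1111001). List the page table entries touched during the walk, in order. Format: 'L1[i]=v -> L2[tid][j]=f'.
Answer: L1[3]=0 -> L2[0][3]=82

Derivation:
vaddr = 121 = 0b1111001
Split: l1_idx=3, l2_idx=3, offset=1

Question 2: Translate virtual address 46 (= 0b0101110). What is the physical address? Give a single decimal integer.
vaddr = 46 = 0b0101110
Split: l1_idx=1, l2_idx=1, offset=6
L1[1] = 1
L2[1][1] = 20
paddr = 20 * 8 + 6 = 166

Answer: 166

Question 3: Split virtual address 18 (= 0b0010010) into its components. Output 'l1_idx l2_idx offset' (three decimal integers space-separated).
vaddr = 18 = 0b0010010
  top 2 bits -> l1_idx = 0
  next 2 bits -> l2_idx = 2
  bottom 3 bits -> offset = 2

Answer: 0 2 2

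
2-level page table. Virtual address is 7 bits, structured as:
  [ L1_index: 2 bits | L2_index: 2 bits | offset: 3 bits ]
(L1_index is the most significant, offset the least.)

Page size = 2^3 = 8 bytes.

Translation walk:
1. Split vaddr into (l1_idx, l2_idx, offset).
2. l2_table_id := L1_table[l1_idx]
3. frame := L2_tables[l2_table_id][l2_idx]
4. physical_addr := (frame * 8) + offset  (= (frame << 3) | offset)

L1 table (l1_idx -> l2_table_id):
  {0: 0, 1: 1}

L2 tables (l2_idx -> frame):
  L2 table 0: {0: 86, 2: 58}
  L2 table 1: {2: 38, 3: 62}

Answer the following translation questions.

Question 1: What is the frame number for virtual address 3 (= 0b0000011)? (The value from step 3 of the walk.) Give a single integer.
vaddr = 3: l1_idx=0, l2_idx=0
L1[0] = 0; L2[0][0] = 86

Answer: 86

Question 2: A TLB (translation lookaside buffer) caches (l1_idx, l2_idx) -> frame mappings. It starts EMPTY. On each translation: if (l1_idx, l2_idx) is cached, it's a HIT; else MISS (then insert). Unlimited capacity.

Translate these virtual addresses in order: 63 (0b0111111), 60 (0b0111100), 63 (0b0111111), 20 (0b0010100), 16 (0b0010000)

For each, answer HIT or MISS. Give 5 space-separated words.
Answer: MISS HIT HIT MISS HIT

Derivation:
vaddr=63: (1,3) not in TLB -> MISS, insert
vaddr=60: (1,3) in TLB -> HIT
vaddr=63: (1,3) in TLB -> HIT
vaddr=20: (0,2) not in TLB -> MISS, insert
vaddr=16: (0,2) in TLB -> HIT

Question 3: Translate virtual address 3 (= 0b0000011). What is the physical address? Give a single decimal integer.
Answer: 691

Derivation:
vaddr = 3 = 0b0000011
Split: l1_idx=0, l2_idx=0, offset=3
L1[0] = 0
L2[0][0] = 86
paddr = 86 * 8 + 3 = 691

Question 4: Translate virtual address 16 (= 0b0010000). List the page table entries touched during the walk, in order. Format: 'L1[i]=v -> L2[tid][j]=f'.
vaddr = 16 = 0b0010000
Split: l1_idx=0, l2_idx=2, offset=0

Answer: L1[0]=0 -> L2[0][2]=58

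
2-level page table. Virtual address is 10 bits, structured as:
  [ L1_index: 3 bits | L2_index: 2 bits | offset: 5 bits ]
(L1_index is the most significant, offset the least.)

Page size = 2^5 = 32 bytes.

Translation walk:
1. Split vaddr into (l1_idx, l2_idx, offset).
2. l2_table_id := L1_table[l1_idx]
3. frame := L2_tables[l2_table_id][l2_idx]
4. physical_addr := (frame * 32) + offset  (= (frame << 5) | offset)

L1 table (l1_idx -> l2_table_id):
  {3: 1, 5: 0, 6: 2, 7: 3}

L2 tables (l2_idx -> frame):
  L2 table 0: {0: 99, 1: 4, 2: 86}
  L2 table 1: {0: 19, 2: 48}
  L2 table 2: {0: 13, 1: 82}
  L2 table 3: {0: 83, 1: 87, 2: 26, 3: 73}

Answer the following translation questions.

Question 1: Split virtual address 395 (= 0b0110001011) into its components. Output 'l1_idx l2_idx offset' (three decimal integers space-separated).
Answer: 3 0 11

Derivation:
vaddr = 395 = 0b0110001011
  top 3 bits -> l1_idx = 3
  next 2 bits -> l2_idx = 0
  bottom 5 bits -> offset = 11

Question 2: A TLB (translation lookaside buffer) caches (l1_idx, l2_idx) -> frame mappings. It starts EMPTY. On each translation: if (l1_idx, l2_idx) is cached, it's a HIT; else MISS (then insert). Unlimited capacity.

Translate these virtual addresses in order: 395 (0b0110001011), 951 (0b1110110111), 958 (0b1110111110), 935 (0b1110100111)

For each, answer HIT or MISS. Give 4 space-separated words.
vaddr=395: (3,0) not in TLB -> MISS, insert
vaddr=951: (7,1) not in TLB -> MISS, insert
vaddr=958: (7,1) in TLB -> HIT
vaddr=935: (7,1) in TLB -> HIT

Answer: MISS MISS HIT HIT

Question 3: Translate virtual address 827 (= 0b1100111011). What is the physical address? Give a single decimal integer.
Answer: 2651

Derivation:
vaddr = 827 = 0b1100111011
Split: l1_idx=6, l2_idx=1, offset=27
L1[6] = 2
L2[2][1] = 82
paddr = 82 * 32 + 27 = 2651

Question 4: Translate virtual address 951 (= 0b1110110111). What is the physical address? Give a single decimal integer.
vaddr = 951 = 0b1110110111
Split: l1_idx=7, l2_idx=1, offset=23
L1[7] = 3
L2[3][1] = 87
paddr = 87 * 32 + 23 = 2807

Answer: 2807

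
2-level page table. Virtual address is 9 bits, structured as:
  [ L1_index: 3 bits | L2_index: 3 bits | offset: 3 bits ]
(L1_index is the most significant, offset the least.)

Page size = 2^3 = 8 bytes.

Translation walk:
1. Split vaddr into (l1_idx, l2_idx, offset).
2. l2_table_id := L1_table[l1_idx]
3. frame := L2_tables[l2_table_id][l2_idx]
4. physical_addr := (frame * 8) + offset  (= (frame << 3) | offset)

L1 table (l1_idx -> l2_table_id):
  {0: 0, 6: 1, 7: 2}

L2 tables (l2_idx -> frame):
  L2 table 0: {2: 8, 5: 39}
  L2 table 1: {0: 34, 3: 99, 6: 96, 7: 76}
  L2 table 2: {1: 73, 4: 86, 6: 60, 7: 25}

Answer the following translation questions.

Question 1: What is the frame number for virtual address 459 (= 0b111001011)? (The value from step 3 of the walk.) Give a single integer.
Answer: 73

Derivation:
vaddr = 459: l1_idx=7, l2_idx=1
L1[7] = 2; L2[2][1] = 73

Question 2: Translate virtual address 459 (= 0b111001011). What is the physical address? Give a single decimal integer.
Answer: 587

Derivation:
vaddr = 459 = 0b111001011
Split: l1_idx=7, l2_idx=1, offset=3
L1[7] = 2
L2[2][1] = 73
paddr = 73 * 8 + 3 = 587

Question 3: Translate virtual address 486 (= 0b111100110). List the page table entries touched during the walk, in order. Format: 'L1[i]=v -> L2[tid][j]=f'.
vaddr = 486 = 0b111100110
Split: l1_idx=7, l2_idx=4, offset=6

Answer: L1[7]=2 -> L2[2][4]=86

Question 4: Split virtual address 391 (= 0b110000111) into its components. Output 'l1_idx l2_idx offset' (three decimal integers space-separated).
Answer: 6 0 7

Derivation:
vaddr = 391 = 0b110000111
  top 3 bits -> l1_idx = 6
  next 3 bits -> l2_idx = 0
  bottom 3 bits -> offset = 7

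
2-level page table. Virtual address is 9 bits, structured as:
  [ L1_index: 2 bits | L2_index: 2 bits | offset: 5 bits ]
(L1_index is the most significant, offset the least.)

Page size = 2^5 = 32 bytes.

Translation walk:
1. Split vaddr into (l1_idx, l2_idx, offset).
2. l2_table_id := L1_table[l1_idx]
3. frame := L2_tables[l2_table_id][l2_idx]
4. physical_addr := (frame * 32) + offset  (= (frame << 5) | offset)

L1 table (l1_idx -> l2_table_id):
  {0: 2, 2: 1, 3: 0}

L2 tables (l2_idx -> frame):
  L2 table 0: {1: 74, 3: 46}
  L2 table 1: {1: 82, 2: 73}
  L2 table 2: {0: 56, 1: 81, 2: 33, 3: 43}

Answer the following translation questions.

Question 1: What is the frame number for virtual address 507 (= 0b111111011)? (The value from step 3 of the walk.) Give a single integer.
Answer: 46

Derivation:
vaddr = 507: l1_idx=3, l2_idx=3
L1[3] = 0; L2[0][3] = 46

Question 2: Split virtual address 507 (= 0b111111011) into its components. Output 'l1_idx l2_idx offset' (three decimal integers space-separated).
vaddr = 507 = 0b111111011
  top 2 bits -> l1_idx = 3
  next 2 bits -> l2_idx = 3
  bottom 5 bits -> offset = 27

Answer: 3 3 27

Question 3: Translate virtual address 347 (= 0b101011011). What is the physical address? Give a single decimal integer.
vaddr = 347 = 0b101011011
Split: l1_idx=2, l2_idx=2, offset=27
L1[2] = 1
L2[1][2] = 73
paddr = 73 * 32 + 27 = 2363

Answer: 2363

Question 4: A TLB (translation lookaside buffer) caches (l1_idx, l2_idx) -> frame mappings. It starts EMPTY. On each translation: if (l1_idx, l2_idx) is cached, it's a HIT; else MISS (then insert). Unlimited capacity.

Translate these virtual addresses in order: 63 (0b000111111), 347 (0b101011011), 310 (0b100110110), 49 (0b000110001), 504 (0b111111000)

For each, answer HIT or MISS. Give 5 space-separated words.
vaddr=63: (0,1) not in TLB -> MISS, insert
vaddr=347: (2,2) not in TLB -> MISS, insert
vaddr=310: (2,1) not in TLB -> MISS, insert
vaddr=49: (0,1) in TLB -> HIT
vaddr=504: (3,3) not in TLB -> MISS, insert

Answer: MISS MISS MISS HIT MISS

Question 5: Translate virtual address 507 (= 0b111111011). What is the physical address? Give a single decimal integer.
Answer: 1499

Derivation:
vaddr = 507 = 0b111111011
Split: l1_idx=3, l2_idx=3, offset=27
L1[3] = 0
L2[0][3] = 46
paddr = 46 * 32 + 27 = 1499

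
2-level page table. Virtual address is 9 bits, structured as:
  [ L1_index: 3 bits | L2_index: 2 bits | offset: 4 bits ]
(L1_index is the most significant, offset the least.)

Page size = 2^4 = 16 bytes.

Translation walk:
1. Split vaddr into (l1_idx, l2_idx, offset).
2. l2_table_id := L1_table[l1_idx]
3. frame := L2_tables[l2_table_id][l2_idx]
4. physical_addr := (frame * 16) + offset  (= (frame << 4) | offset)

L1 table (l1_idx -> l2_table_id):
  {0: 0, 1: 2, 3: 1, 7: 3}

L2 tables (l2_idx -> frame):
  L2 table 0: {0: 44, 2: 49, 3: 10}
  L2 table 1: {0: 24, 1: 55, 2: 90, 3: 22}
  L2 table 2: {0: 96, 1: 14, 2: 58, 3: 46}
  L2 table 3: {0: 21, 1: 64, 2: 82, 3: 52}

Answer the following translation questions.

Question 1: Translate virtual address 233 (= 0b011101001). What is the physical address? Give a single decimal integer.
Answer: 1449

Derivation:
vaddr = 233 = 0b011101001
Split: l1_idx=3, l2_idx=2, offset=9
L1[3] = 1
L2[1][2] = 90
paddr = 90 * 16 + 9 = 1449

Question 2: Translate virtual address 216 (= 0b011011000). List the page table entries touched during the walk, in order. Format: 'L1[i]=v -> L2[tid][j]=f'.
vaddr = 216 = 0b011011000
Split: l1_idx=3, l2_idx=1, offset=8

Answer: L1[3]=1 -> L2[1][1]=55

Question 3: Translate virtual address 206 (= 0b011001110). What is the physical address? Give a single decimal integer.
Answer: 398

Derivation:
vaddr = 206 = 0b011001110
Split: l1_idx=3, l2_idx=0, offset=14
L1[3] = 1
L2[1][0] = 24
paddr = 24 * 16 + 14 = 398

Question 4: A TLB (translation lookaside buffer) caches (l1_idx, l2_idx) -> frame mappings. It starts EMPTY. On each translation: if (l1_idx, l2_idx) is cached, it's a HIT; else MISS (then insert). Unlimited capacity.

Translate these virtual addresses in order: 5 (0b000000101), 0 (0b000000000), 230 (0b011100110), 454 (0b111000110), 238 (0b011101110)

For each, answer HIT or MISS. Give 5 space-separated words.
vaddr=5: (0,0) not in TLB -> MISS, insert
vaddr=0: (0,0) in TLB -> HIT
vaddr=230: (3,2) not in TLB -> MISS, insert
vaddr=454: (7,0) not in TLB -> MISS, insert
vaddr=238: (3,2) in TLB -> HIT

Answer: MISS HIT MISS MISS HIT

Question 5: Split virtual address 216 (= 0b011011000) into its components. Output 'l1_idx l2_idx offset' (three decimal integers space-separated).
Answer: 3 1 8

Derivation:
vaddr = 216 = 0b011011000
  top 3 bits -> l1_idx = 3
  next 2 bits -> l2_idx = 1
  bottom 4 bits -> offset = 8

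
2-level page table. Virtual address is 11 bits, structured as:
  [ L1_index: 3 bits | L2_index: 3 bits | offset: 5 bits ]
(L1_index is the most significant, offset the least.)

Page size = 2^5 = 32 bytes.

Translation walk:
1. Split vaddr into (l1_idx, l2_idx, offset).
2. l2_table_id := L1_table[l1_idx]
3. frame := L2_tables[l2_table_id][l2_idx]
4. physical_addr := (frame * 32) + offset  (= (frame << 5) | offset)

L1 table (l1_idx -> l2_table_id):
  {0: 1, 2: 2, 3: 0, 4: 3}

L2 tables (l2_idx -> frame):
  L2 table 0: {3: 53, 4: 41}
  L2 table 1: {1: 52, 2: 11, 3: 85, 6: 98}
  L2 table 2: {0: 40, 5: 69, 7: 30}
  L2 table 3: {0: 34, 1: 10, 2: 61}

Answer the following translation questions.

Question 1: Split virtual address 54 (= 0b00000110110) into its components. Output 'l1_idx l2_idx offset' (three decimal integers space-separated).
vaddr = 54 = 0b00000110110
  top 3 bits -> l1_idx = 0
  next 3 bits -> l2_idx = 1
  bottom 5 bits -> offset = 22

Answer: 0 1 22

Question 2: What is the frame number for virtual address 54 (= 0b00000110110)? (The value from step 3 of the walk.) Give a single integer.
vaddr = 54: l1_idx=0, l2_idx=1
L1[0] = 1; L2[1][1] = 52

Answer: 52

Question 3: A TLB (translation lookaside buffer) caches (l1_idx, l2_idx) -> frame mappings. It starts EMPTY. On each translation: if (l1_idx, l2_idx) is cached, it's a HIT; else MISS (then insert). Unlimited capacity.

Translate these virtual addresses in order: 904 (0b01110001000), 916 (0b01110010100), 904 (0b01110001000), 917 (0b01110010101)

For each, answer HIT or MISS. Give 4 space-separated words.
Answer: MISS HIT HIT HIT

Derivation:
vaddr=904: (3,4) not in TLB -> MISS, insert
vaddr=916: (3,4) in TLB -> HIT
vaddr=904: (3,4) in TLB -> HIT
vaddr=917: (3,4) in TLB -> HIT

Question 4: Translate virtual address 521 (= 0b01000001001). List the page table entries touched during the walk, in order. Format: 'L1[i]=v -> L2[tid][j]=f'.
vaddr = 521 = 0b01000001001
Split: l1_idx=2, l2_idx=0, offset=9

Answer: L1[2]=2 -> L2[2][0]=40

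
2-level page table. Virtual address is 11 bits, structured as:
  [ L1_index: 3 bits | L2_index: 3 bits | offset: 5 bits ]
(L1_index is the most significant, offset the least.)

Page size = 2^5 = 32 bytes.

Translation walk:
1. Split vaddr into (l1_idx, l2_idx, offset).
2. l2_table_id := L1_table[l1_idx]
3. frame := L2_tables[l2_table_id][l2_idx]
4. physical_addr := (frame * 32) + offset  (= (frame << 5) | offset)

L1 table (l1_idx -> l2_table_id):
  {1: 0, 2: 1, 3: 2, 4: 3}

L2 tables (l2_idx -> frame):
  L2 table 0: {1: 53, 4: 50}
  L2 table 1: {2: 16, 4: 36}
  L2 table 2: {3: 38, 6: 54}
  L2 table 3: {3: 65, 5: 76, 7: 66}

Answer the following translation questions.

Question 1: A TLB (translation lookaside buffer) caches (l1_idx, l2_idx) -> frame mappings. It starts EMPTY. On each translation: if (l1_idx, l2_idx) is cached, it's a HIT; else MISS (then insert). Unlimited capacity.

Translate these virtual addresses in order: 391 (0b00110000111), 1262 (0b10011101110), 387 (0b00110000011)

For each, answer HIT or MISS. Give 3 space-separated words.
vaddr=391: (1,4) not in TLB -> MISS, insert
vaddr=1262: (4,7) not in TLB -> MISS, insert
vaddr=387: (1,4) in TLB -> HIT

Answer: MISS MISS HIT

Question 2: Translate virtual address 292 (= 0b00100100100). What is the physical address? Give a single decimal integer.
Answer: 1700

Derivation:
vaddr = 292 = 0b00100100100
Split: l1_idx=1, l2_idx=1, offset=4
L1[1] = 0
L2[0][1] = 53
paddr = 53 * 32 + 4 = 1700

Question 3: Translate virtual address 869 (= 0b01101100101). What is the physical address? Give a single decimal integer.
Answer: 1221

Derivation:
vaddr = 869 = 0b01101100101
Split: l1_idx=3, l2_idx=3, offset=5
L1[3] = 2
L2[2][3] = 38
paddr = 38 * 32 + 5 = 1221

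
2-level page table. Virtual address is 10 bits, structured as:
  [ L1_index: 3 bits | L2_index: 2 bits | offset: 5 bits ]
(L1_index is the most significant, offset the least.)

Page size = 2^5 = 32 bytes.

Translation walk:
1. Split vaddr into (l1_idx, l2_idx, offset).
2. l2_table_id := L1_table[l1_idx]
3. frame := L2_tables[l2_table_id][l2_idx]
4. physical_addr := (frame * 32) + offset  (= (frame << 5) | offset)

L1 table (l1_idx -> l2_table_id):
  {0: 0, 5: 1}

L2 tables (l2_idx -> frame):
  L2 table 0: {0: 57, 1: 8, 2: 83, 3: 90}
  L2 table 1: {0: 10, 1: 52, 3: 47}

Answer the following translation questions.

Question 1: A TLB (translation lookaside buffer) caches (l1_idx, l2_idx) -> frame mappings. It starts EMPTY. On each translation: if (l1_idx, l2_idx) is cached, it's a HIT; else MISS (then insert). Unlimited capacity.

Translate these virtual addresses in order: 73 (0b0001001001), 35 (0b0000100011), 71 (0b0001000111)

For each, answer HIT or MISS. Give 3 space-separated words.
Answer: MISS MISS HIT

Derivation:
vaddr=73: (0,2) not in TLB -> MISS, insert
vaddr=35: (0,1) not in TLB -> MISS, insert
vaddr=71: (0,2) in TLB -> HIT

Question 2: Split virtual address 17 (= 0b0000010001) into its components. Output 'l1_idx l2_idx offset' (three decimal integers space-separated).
Answer: 0 0 17

Derivation:
vaddr = 17 = 0b0000010001
  top 3 bits -> l1_idx = 0
  next 2 bits -> l2_idx = 0
  bottom 5 bits -> offset = 17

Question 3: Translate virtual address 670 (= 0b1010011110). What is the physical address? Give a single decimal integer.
vaddr = 670 = 0b1010011110
Split: l1_idx=5, l2_idx=0, offset=30
L1[5] = 1
L2[1][0] = 10
paddr = 10 * 32 + 30 = 350

Answer: 350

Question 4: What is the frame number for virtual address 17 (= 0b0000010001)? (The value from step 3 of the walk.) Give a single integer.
Answer: 57

Derivation:
vaddr = 17: l1_idx=0, l2_idx=0
L1[0] = 0; L2[0][0] = 57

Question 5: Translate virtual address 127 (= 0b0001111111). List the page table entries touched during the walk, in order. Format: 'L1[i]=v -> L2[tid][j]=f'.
vaddr = 127 = 0b0001111111
Split: l1_idx=0, l2_idx=3, offset=31

Answer: L1[0]=0 -> L2[0][3]=90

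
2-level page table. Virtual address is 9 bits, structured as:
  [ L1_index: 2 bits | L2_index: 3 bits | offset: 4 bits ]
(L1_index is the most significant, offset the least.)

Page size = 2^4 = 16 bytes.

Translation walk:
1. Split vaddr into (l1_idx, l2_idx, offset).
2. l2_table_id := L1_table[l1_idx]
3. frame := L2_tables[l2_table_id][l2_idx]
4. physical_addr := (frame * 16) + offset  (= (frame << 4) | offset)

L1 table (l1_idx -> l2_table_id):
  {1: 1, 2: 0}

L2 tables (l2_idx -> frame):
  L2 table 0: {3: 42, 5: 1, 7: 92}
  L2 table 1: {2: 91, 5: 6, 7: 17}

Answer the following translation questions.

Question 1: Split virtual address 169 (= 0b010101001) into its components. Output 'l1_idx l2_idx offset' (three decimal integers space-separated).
vaddr = 169 = 0b010101001
  top 2 bits -> l1_idx = 1
  next 3 bits -> l2_idx = 2
  bottom 4 bits -> offset = 9

Answer: 1 2 9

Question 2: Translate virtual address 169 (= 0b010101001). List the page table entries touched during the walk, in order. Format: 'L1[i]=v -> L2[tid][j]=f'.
Answer: L1[1]=1 -> L2[1][2]=91

Derivation:
vaddr = 169 = 0b010101001
Split: l1_idx=1, l2_idx=2, offset=9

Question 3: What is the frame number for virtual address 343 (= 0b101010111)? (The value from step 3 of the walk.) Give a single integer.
vaddr = 343: l1_idx=2, l2_idx=5
L1[2] = 0; L2[0][5] = 1

Answer: 1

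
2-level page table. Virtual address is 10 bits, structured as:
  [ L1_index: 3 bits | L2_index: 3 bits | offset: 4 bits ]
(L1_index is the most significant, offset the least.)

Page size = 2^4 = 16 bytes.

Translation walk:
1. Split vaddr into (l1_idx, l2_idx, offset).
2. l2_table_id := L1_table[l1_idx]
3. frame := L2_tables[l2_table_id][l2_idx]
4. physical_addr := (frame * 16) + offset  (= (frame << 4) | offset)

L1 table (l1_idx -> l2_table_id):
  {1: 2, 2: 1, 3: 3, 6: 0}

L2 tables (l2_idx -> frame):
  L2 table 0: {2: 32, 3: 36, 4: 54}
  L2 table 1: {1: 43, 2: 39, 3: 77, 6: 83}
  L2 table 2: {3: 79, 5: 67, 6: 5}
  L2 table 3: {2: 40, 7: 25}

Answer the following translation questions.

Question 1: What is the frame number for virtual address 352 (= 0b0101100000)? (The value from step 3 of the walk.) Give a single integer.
Answer: 83

Derivation:
vaddr = 352: l1_idx=2, l2_idx=6
L1[2] = 1; L2[1][6] = 83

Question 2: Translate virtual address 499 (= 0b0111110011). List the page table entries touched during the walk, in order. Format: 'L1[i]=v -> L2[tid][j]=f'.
vaddr = 499 = 0b0111110011
Split: l1_idx=3, l2_idx=7, offset=3

Answer: L1[3]=3 -> L2[3][7]=25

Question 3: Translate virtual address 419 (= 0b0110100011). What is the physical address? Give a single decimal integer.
Answer: 643

Derivation:
vaddr = 419 = 0b0110100011
Split: l1_idx=3, l2_idx=2, offset=3
L1[3] = 3
L2[3][2] = 40
paddr = 40 * 16 + 3 = 643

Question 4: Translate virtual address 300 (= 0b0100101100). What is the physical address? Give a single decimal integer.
Answer: 636

Derivation:
vaddr = 300 = 0b0100101100
Split: l1_idx=2, l2_idx=2, offset=12
L1[2] = 1
L2[1][2] = 39
paddr = 39 * 16 + 12 = 636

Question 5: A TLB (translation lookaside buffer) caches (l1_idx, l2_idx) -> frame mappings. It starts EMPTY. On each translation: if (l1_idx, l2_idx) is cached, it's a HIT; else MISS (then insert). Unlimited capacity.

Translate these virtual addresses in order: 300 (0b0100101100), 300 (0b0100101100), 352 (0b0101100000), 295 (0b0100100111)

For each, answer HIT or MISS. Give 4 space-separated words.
Answer: MISS HIT MISS HIT

Derivation:
vaddr=300: (2,2) not in TLB -> MISS, insert
vaddr=300: (2,2) in TLB -> HIT
vaddr=352: (2,6) not in TLB -> MISS, insert
vaddr=295: (2,2) in TLB -> HIT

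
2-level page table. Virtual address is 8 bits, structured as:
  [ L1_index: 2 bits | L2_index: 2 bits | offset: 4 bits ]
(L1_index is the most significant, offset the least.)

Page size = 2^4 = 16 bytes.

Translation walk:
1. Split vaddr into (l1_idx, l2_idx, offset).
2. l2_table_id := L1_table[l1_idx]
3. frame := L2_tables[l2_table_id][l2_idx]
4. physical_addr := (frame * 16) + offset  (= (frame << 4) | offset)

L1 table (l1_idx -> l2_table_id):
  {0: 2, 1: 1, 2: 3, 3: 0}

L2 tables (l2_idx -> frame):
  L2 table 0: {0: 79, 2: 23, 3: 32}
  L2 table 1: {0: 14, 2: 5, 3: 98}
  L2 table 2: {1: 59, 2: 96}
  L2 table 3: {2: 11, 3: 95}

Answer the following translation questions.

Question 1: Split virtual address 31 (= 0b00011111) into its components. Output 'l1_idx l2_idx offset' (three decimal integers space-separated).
Answer: 0 1 15

Derivation:
vaddr = 31 = 0b00011111
  top 2 bits -> l1_idx = 0
  next 2 bits -> l2_idx = 1
  bottom 4 bits -> offset = 15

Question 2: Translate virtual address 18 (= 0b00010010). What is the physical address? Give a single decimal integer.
Answer: 946

Derivation:
vaddr = 18 = 0b00010010
Split: l1_idx=0, l2_idx=1, offset=2
L1[0] = 2
L2[2][1] = 59
paddr = 59 * 16 + 2 = 946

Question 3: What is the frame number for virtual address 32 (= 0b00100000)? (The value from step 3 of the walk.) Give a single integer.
Answer: 96

Derivation:
vaddr = 32: l1_idx=0, l2_idx=2
L1[0] = 2; L2[2][2] = 96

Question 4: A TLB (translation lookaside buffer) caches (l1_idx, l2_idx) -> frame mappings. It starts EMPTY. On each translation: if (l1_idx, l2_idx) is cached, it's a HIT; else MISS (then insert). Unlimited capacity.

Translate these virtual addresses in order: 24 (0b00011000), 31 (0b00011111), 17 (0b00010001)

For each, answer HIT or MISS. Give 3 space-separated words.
vaddr=24: (0,1) not in TLB -> MISS, insert
vaddr=31: (0,1) in TLB -> HIT
vaddr=17: (0,1) in TLB -> HIT

Answer: MISS HIT HIT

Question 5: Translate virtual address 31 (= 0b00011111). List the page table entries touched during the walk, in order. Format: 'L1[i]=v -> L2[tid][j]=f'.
Answer: L1[0]=2 -> L2[2][1]=59

Derivation:
vaddr = 31 = 0b00011111
Split: l1_idx=0, l2_idx=1, offset=15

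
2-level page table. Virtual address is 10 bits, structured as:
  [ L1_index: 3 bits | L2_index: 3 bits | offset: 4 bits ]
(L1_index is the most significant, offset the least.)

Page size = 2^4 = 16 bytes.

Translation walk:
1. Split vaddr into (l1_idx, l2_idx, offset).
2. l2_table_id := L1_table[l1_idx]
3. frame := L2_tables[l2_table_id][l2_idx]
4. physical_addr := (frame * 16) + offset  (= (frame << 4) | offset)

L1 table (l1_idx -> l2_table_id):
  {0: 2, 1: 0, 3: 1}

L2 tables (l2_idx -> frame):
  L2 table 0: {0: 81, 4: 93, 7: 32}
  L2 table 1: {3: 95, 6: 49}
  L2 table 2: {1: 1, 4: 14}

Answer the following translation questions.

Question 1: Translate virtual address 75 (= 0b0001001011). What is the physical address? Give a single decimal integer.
Answer: 235

Derivation:
vaddr = 75 = 0b0001001011
Split: l1_idx=0, l2_idx=4, offset=11
L1[0] = 2
L2[2][4] = 14
paddr = 14 * 16 + 11 = 235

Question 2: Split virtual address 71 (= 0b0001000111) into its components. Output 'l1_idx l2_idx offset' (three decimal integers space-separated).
vaddr = 71 = 0b0001000111
  top 3 bits -> l1_idx = 0
  next 3 bits -> l2_idx = 4
  bottom 4 bits -> offset = 7

Answer: 0 4 7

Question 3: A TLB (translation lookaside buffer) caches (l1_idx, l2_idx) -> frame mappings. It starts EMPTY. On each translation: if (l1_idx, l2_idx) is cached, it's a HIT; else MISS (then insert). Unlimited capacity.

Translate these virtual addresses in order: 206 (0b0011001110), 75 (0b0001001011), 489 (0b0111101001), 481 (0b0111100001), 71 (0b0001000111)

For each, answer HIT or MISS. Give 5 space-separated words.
Answer: MISS MISS MISS HIT HIT

Derivation:
vaddr=206: (1,4) not in TLB -> MISS, insert
vaddr=75: (0,4) not in TLB -> MISS, insert
vaddr=489: (3,6) not in TLB -> MISS, insert
vaddr=481: (3,6) in TLB -> HIT
vaddr=71: (0,4) in TLB -> HIT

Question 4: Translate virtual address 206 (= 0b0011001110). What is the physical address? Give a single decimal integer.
vaddr = 206 = 0b0011001110
Split: l1_idx=1, l2_idx=4, offset=14
L1[1] = 0
L2[0][4] = 93
paddr = 93 * 16 + 14 = 1502

Answer: 1502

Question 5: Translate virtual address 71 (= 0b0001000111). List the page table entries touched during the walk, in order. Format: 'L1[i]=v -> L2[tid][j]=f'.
vaddr = 71 = 0b0001000111
Split: l1_idx=0, l2_idx=4, offset=7

Answer: L1[0]=2 -> L2[2][4]=14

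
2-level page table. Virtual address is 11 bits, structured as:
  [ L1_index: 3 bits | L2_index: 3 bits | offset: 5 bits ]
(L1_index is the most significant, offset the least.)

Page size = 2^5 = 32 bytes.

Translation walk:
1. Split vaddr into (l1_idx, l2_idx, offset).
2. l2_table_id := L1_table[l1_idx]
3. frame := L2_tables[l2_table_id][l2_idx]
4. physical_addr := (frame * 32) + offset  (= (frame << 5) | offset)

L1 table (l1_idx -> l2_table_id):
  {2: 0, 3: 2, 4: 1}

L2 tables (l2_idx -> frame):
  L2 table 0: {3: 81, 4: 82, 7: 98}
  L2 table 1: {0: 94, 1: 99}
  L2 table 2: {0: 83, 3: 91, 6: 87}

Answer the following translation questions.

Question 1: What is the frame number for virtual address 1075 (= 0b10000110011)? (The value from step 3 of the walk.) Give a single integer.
Answer: 99

Derivation:
vaddr = 1075: l1_idx=4, l2_idx=1
L1[4] = 1; L2[1][1] = 99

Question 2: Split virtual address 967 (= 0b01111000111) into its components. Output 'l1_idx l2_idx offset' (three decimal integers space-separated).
vaddr = 967 = 0b01111000111
  top 3 bits -> l1_idx = 3
  next 3 bits -> l2_idx = 6
  bottom 5 bits -> offset = 7

Answer: 3 6 7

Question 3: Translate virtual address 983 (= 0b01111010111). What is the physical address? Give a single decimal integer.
vaddr = 983 = 0b01111010111
Split: l1_idx=3, l2_idx=6, offset=23
L1[3] = 2
L2[2][6] = 87
paddr = 87 * 32 + 23 = 2807

Answer: 2807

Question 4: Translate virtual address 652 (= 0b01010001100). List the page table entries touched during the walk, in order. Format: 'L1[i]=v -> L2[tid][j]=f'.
Answer: L1[2]=0 -> L2[0][4]=82

Derivation:
vaddr = 652 = 0b01010001100
Split: l1_idx=2, l2_idx=4, offset=12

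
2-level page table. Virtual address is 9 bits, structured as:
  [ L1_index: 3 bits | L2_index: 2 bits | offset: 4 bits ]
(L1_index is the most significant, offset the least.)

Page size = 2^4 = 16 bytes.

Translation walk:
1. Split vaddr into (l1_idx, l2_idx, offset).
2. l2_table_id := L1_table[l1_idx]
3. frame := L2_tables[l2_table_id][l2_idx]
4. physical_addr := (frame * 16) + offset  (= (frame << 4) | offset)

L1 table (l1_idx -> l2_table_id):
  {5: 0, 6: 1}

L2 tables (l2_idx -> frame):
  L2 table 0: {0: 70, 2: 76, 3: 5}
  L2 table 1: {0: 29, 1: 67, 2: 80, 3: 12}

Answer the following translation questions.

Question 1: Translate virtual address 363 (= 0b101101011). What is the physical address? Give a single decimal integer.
Answer: 1227

Derivation:
vaddr = 363 = 0b101101011
Split: l1_idx=5, l2_idx=2, offset=11
L1[5] = 0
L2[0][2] = 76
paddr = 76 * 16 + 11 = 1227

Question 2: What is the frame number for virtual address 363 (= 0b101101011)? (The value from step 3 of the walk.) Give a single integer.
vaddr = 363: l1_idx=5, l2_idx=2
L1[5] = 0; L2[0][2] = 76

Answer: 76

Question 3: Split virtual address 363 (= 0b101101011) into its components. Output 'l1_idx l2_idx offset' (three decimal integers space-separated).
Answer: 5 2 11

Derivation:
vaddr = 363 = 0b101101011
  top 3 bits -> l1_idx = 5
  next 2 bits -> l2_idx = 2
  bottom 4 bits -> offset = 11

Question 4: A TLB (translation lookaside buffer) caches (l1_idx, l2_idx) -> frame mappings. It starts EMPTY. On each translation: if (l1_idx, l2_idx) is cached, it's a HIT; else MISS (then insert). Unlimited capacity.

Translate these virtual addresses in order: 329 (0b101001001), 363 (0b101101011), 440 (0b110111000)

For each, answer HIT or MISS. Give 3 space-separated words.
vaddr=329: (5,0) not in TLB -> MISS, insert
vaddr=363: (5,2) not in TLB -> MISS, insert
vaddr=440: (6,3) not in TLB -> MISS, insert

Answer: MISS MISS MISS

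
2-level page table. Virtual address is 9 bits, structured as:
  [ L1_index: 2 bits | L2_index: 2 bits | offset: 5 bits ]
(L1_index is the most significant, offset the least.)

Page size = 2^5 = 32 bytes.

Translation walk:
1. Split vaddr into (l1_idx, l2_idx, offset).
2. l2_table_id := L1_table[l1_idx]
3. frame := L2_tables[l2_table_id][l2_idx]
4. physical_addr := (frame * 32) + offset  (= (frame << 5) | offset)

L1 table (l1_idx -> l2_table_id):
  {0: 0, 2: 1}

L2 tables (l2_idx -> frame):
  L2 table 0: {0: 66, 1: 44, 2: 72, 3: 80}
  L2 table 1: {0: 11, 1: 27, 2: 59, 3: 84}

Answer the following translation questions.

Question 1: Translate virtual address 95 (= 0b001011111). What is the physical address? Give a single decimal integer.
vaddr = 95 = 0b001011111
Split: l1_idx=0, l2_idx=2, offset=31
L1[0] = 0
L2[0][2] = 72
paddr = 72 * 32 + 31 = 2335

Answer: 2335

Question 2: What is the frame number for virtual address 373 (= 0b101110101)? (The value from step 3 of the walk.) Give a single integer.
vaddr = 373: l1_idx=2, l2_idx=3
L1[2] = 1; L2[1][3] = 84

Answer: 84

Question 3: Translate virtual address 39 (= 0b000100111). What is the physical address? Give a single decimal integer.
Answer: 1415

Derivation:
vaddr = 39 = 0b000100111
Split: l1_idx=0, l2_idx=1, offset=7
L1[0] = 0
L2[0][1] = 44
paddr = 44 * 32 + 7 = 1415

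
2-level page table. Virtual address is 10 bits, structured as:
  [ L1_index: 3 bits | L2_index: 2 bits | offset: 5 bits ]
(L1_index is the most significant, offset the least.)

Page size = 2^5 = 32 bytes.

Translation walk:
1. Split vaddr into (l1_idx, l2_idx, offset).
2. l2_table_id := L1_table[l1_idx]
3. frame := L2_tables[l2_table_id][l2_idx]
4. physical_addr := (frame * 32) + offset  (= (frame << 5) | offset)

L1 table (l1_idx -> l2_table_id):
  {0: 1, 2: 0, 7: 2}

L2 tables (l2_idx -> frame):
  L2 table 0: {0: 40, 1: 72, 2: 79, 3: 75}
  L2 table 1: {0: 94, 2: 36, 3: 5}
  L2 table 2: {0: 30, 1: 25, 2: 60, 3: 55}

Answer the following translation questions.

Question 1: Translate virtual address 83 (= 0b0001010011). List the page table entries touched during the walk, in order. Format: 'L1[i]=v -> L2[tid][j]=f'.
vaddr = 83 = 0b0001010011
Split: l1_idx=0, l2_idx=2, offset=19

Answer: L1[0]=1 -> L2[1][2]=36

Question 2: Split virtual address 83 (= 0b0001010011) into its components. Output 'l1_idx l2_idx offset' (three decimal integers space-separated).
vaddr = 83 = 0b0001010011
  top 3 bits -> l1_idx = 0
  next 2 bits -> l2_idx = 2
  bottom 5 bits -> offset = 19

Answer: 0 2 19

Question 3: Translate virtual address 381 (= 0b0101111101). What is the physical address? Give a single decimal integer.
Answer: 2429

Derivation:
vaddr = 381 = 0b0101111101
Split: l1_idx=2, l2_idx=3, offset=29
L1[2] = 0
L2[0][3] = 75
paddr = 75 * 32 + 29 = 2429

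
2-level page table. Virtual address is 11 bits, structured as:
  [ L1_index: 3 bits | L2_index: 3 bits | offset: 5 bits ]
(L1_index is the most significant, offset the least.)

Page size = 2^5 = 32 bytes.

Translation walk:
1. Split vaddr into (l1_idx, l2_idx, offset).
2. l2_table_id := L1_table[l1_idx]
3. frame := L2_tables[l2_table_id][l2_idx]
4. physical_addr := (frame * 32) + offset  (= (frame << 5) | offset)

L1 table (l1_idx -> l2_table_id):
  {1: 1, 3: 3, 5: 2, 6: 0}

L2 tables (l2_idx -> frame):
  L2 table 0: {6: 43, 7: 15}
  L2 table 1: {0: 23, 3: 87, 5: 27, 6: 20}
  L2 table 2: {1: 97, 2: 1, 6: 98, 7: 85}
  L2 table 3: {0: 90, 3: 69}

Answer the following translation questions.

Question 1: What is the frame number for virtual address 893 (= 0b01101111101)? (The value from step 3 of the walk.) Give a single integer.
Answer: 69

Derivation:
vaddr = 893: l1_idx=3, l2_idx=3
L1[3] = 3; L2[3][3] = 69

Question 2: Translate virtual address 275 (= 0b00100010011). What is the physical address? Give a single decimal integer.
vaddr = 275 = 0b00100010011
Split: l1_idx=1, l2_idx=0, offset=19
L1[1] = 1
L2[1][0] = 23
paddr = 23 * 32 + 19 = 755

Answer: 755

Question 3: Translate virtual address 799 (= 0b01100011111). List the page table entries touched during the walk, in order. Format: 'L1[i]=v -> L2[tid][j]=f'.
Answer: L1[3]=3 -> L2[3][0]=90

Derivation:
vaddr = 799 = 0b01100011111
Split: l1_idx=3, l2_idx=0, offset=31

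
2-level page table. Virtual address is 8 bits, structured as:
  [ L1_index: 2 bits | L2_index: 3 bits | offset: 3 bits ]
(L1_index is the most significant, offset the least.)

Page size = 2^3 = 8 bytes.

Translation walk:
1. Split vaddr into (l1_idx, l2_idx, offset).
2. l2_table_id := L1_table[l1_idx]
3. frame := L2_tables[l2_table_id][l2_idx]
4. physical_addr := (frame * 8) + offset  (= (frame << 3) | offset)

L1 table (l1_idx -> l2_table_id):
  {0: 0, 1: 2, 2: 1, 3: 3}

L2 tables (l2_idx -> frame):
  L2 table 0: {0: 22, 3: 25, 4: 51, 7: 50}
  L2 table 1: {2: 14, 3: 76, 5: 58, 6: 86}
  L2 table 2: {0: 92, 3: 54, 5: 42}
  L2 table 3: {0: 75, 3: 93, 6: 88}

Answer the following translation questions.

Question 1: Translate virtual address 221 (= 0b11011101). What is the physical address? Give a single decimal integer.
Answer: 749

Derivation:
vaddr = 221 = 0b11011101
Split: l1_idx=3, l2_idx=3, offset=5
L1[3] = 3
L2[3][3] = 93
paddr = 93 * 8 + 5 = 749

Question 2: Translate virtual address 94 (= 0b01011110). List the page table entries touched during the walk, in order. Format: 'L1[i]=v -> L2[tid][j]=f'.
vaddr = 94 = 0b01011110
Split: l1_idx=1, l2_idx=3, offset=6

Answer: L1[1]=2 -> L2[2][3]=54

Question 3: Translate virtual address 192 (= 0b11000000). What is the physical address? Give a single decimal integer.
vaddr = 192 = 0b11000000
Split: l1_idx=3, l2_idx=0, offset=0
L1[3] = 3
L2[3][0] = 75
paddr = 75 * 8 + 0 = 600

Answer: 600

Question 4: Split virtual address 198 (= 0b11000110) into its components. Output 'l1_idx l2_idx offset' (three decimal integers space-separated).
vaddr = 198 = 0b11000110
  top 2 bits -> l1_idx = 3
  next 3 bits -> l2_idx = 0
  bottom 3 bits -> offset = 6

Answer: 3 0 6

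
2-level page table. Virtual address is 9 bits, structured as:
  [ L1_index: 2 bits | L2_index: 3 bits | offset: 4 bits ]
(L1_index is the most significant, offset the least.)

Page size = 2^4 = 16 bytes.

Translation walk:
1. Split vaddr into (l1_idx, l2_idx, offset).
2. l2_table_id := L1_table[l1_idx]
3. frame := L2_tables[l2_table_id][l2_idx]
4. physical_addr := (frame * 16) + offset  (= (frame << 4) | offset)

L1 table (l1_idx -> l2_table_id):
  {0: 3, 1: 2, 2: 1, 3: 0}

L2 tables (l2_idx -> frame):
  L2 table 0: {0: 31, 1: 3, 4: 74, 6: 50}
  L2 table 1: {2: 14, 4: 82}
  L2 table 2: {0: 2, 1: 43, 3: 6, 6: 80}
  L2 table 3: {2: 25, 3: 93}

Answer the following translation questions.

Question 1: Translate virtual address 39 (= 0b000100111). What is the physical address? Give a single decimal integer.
vaddr = 39 = 0b000100111
Split: l1_idx=0, l2_idx=2, offset=7
L1[0] = 3
L2[3][2] = 25
paddr = 25 * 16 + 7 = 407

Answer: 407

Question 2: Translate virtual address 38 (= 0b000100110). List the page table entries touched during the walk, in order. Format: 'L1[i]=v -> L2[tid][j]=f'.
Answer: L1[0]=3 -> L2[3][2]=25

Derivation:
vaddr = 38 = 0b000100110
Split: l1_idx=0, l2_idx=2, offset=6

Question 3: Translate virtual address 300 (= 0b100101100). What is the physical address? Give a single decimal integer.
vaddr = 300 = 0b100101100
Split: l1_idx=2, l2_idx=2, offset=12
L1[2] = 1
L2[1][2] = 14
paddr = 14 * 16 + 12 = 236

Answer: 236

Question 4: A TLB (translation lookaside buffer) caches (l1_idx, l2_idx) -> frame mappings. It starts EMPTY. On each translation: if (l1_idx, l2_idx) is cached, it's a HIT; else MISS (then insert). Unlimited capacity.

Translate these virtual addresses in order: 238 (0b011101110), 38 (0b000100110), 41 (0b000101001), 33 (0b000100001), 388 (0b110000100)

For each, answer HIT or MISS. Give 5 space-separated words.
Answer: MISS MISS HIT HIT MISS

Derivation:
vaddr=238: (1,6) not in TLB -> MISS, insert
vaddr=38: (0,2) not in TLB -> MISS, insert
vaddr=41: (0,2) in TLB -> HIT
vaddr=33: (0,2) in TLB -> HIT
vaddr=388: (3,0) not in TLB -> MISS, insert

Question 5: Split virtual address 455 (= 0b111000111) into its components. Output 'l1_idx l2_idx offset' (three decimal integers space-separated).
Answer: 3 4 7

Derivation:
vaddr = 455 = 0b111000111
  top 2 bits -> l1_idx = 3
  next 3 bits -> l2_idx = 4
  bottom 4 bits -> offset = 7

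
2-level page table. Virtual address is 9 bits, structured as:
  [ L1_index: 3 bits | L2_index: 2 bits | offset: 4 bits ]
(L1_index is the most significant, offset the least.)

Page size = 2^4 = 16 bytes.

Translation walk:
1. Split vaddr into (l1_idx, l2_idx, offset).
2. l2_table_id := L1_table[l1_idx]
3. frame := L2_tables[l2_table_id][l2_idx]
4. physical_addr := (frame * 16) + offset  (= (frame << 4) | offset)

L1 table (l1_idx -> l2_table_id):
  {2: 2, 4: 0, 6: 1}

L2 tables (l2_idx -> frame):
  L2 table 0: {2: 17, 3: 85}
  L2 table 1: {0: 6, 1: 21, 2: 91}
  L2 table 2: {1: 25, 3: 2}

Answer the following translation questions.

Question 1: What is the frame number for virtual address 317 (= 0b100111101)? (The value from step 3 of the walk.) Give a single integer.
Answer: 85

Derivation:
vaddr = 317: l1_idx=4, l2_idx=3
L1[4] = 0; L2[0][3] = 85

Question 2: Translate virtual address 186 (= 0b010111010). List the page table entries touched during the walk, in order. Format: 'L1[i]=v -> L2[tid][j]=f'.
vaddr = 186 = 0b010111010
Split: l1_idx=2, l2_idx=3, offset=10

Answer: L1[2]=2 -> L2[2][3]=2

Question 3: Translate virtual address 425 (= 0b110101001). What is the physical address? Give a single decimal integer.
Answer: 1465

Derivation:
vaddr = 425 = 0b110101001
Split: l1_idx=6, l2_idx=2, offset=9
L1[6] = 1
L2[1][2] = 91
paddr = 91 * 16 + 9 = 1465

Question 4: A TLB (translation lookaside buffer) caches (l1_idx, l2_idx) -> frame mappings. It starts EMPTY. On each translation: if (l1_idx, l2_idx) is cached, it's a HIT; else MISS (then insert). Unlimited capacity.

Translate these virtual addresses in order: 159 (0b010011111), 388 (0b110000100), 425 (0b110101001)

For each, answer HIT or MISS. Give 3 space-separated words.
Answer: MISS MISS MISS

Derivation:
vaddr=159: (2,1) not in TLB -> MISS, insert
vaddr=388: (6,0) not in TLB -> MISS, insert
vaddr=425: (6,2) not in TLB -> MISS, insert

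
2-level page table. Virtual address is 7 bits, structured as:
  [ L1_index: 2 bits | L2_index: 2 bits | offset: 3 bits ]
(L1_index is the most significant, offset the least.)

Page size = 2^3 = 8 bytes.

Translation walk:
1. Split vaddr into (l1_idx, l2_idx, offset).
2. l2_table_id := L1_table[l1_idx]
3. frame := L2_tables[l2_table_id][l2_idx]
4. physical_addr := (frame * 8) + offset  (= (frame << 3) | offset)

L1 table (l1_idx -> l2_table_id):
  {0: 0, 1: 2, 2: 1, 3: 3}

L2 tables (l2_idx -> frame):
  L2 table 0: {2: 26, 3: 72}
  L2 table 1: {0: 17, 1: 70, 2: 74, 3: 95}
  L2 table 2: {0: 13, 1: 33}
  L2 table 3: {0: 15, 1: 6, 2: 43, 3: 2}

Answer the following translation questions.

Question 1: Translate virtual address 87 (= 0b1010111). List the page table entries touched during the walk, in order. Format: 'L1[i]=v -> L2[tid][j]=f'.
Answer: L1[2]=1 -> L2[1][2]=74

Derivation:
vaddr = 87 = 0b1010111
Split: l1_idx=2, l2_idx=2, offset=7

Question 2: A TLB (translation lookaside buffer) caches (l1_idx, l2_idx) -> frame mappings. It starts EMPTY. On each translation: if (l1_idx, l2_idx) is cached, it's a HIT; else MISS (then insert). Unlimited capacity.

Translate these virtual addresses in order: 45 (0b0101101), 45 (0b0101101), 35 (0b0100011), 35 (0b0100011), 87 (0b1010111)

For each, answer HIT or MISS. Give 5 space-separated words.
Answer: MISS HIT MISS HIT MISS

Derivation:
vaddr=45: (1,1) not in TLB -> MISS, insert
vaddr=45: (1,1) in TLB -> HIT
vaddr=35: (1,0) not in TLB -> MISS, insert
vaddr=35: (1,0) in TLB -> HIT
vaddr=87: (2,2) not in TLB -> MISS, insert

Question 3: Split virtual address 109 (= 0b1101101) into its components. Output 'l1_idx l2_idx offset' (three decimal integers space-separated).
vaddr = 109 = 0b1101101
  top 2 bits -> l1_idx = 3
  next 2 bits -> l2_idx = 1
  bottom 3 bits -> offset = 5

Answer: 3 1 5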